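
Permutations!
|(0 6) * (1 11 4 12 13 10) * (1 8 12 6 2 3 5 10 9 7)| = 14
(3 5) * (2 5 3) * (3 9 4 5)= [0, 1, 3, 9, 5, 2, 6, 7, 8, 4]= (2 3 9 4 5)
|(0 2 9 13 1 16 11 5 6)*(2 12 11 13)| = 30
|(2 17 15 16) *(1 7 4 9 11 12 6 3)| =|(1 7 4 9 11 12 6 3)(2 17 15 16)| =8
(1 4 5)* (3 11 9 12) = (1 4 5)(3 11 9 12) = [0, 4, 2, 11, 5, 1, 6, 7, 8, 12, 10, 9, 3]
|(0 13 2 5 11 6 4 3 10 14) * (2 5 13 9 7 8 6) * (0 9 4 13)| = 13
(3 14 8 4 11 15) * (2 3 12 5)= (2 3 14 8 4 11 15 12 5)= [0, 1, 3, 14, 11, 2, 6, 7, 4, 9, 10, 15, 5, 13, 8, 12]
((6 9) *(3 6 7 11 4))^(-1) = ((3 6 9 7 11 4))^(-1) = (3 4 11 7 9 6)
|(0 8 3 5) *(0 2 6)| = |(0 8 3 5 2 6)| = 6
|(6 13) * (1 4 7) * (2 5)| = 6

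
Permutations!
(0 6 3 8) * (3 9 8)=(0 6 9 8)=[6, 1, 2, 3, 4, 5, 9, 7, 0, 8]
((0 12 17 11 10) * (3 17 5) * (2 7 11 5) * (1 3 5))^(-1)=((0 12 2 7 11 10)(1 3 17))^(-1)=(0 10 11 7 2 12)(1 17 3)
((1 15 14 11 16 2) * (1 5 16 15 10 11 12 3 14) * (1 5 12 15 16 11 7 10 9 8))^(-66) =((1 9 8)(2 12 3 14 15 5 11 16)(7 10))^(-66) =(2 11 15 3)(5 14 12 16)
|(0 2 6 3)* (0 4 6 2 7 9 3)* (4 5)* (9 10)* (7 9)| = 6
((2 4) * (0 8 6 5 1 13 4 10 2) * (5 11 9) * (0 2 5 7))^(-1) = (0 7 9 11 6 8)(1 5 10 2 4 13) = ((0 8 6 11 9 7)(1 13 4 2 10 5))^(-1)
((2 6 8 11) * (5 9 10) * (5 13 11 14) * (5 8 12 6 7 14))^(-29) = (2 13 9 8 7 11 10 5 14)(6 12)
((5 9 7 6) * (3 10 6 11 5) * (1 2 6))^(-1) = (1 10 3 6 2)(5 11 7 9)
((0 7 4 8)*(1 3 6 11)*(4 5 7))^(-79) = ((0 4 8)(1 3 6 11)(5 7))^(-79) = (0 8 4)(1 3 6 11)(5 7)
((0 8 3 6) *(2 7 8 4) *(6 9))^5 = ((0 4 2 7 8 3 9 6))^5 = (0 3 2 6 8 4 9 7)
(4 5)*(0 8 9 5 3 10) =(0 8 9 5 4 3 10) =[8, 1, 2, 10, 3, 4, 6, 7, 9, 5, 0]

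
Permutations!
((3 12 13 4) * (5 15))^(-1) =(3 4 13 12)(5 15)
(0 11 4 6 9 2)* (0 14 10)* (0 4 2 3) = (0 11 2 14 10 4 6 9 3) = [11, 1, 14, 0, 6, 5, 9, 7, 8, 3, 4, 2, 12, 13, 10]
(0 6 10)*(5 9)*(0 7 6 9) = (0 9 5)(6 10 7) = [9, 1, 2, 3, 4, 0, 10, 6, 8, 5, 7]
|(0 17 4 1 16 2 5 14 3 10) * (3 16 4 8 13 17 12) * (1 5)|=|(0 12 3 10)(1 4 5 14 16 2)(8 13 17)|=12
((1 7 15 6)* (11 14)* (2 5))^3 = ((1 7 15 6)(2 5)(11 14))^3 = (1 6 15 7)(2 5)(11 14)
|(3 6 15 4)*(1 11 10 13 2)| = 20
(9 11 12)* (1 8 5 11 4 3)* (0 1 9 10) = (0 1 8 5 11 12 10)(3 9 4) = [1, 8, 2, 9, 3, 11, 6, 7, 5, 4, 0, 12, 10]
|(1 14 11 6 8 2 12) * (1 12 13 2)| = |(1 14 11 6 8)(2 13)| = 10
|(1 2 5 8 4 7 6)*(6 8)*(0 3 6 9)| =21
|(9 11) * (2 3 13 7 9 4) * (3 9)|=12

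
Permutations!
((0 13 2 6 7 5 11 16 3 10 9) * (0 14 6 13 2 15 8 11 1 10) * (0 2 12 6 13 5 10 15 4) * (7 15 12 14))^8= ((0 14 13 4)(1 12 6 15 8 11 16 3 2 5)(7 10 9))^8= (1 2 16 8 6)(3 11 15 12 5)(7 9 10)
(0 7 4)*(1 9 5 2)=[7, 9, 1, 3, 0, 2, 6, 4, 8, 5]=(0 7 4)(1 9 5 2)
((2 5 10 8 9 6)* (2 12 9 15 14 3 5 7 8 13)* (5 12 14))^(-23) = ((2 7 8 15 5 10 13)(3 12 9 6 14))^(-23) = (2 10 15 7 13 5 8)(3 9 14 12 6)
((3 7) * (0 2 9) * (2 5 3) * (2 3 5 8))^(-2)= (0 2)(8 9)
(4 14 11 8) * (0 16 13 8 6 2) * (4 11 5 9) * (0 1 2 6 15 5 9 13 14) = [16, 2, 1, 3, 0, 13, 6, 7, 11, 4, 10, 15, 12, 8, 9, 5, 14] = (0 16 14 9 4)(1 2)(5 13 8 11 15)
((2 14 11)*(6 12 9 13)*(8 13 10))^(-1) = (2 11 14)(6 13 8 10 9 12)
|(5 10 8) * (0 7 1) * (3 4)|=6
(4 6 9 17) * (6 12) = [0, 1, 2, 3, 12, 5, 9, 7, 8, 17, 10, 11, 6, 13, 14, 15, 16, 4] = (4 12 6 9 17)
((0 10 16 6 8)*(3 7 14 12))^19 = (0 8 6 16 10)(3 12 14 7) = ((0 10 16 6 8)(3 7 14 12))^19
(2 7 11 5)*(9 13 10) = (2 7 11 5)(9 13 10) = [0, 1, 7, 3, 4, 2, 6, 11, 8, 13, 9, 5, 12, 10]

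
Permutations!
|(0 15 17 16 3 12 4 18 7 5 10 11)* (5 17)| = |(0 15 5 10 11)(3 12 4 18 7 17 16)| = 35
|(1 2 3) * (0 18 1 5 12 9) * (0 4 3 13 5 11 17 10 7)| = 14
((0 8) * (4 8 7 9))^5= ((0 7 9 4 8))^5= (9)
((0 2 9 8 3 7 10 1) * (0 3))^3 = (0 8 9 2)(1 10 7 3)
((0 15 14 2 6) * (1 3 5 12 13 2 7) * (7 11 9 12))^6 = ((0 15 14 11 9 12 13 2 6)(1 3 5 7))^6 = (0 13 11)(1 5)(2 9 15)(3 7)(6 12 14)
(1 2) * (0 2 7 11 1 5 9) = (0 2 5 9)(1 7 11) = [2, 7, 5, 3, 4, 9, 6, 11, 8, 0, 10, 1]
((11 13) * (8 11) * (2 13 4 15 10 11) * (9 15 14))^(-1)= (2 8 13)(4 11 10 15 9 14)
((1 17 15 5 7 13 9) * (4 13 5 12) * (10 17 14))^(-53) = ((1 14 10 17 15 12 4 13 9)(5 7))^(-53) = (1 14 10 17 15 12 4 13 9)(5 7)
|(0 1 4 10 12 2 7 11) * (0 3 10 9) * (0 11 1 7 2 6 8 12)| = |(0 7 1 4 9 11 3 10)(6 8 12)| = 24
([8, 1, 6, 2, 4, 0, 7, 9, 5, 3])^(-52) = [5, 1, 9, 7, 4, 8, 3, 2, 0, 6]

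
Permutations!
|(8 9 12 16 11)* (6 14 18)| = 15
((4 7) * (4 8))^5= ((4 7 8))^5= (4 8 7)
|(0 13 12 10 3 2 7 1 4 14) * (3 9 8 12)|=8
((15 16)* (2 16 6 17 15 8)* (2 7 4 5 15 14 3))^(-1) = (2 3 14 17 6 15 5 4 7 8 16)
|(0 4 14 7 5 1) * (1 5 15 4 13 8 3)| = 20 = |(0 13 8 3 1)(4 14 7 15)|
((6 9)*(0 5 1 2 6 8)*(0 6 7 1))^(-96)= ((0 5)(1 2 7)(6 9 8))^(-96)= (9)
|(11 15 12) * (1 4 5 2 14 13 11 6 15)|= |(1 4 5 2 14 13 11)(6 15 12)|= 21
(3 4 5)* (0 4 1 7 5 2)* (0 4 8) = (0 8)(1 7 5 3)(2 4) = [8, 7, 4, 1, 2, 3, 6, 5, 0]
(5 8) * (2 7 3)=(2 7 3)(5 8)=[0, 1, 7, 2, 4, 8, 6, 3, 5]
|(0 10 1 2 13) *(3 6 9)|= 15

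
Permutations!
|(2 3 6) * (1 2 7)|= |(1 2 3 6 7)|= 5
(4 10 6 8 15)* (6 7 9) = (4 10 7 9 6 8 15) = [0, 1, 2, 3, 10, 5, 8, 9, 15, 6, 7, 11, 12, 13, 14, 4]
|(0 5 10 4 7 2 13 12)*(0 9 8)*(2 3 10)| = 28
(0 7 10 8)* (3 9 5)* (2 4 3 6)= (0 7 10 8)(2 4 3 9 5 6)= [7, 1, 4, 9, 3, 6, 2, 10, 0, 5, 8]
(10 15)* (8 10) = (8 10 15) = [0, 1, 2, 3, 4, 5, 6, 7, 10, 9, 15, 11, 12, 13, 14, 8]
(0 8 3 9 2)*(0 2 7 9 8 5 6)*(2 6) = (0 5 2 6)(3 8)(7 9) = [5, 1, 6, 8, 4, 2, 0, 9, 3, 7]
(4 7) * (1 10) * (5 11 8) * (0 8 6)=(0 8 5 11 6)(1 10)(4 7)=[8, 10, 2, 3, 7, 11, 0, 4, 5, 9, 1, 6]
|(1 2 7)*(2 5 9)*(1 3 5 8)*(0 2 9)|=|(9)(0 2 7 3 5)(1 8)|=10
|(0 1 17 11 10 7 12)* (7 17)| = 12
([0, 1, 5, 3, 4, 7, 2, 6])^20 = (7)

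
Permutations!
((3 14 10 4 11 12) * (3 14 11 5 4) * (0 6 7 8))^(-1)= (0 8 7 6)(3 10 14 12 11)(4 5)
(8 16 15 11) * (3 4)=(3 4)(8 16 15 11)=[0, 1, 2, 4, 3, 5, 6, 7, 16, 9, 10, 8, 12, 13, 14, 11, 15]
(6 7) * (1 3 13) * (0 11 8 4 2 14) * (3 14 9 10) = [11, 14, 9, 13, 2, 5, 7, 6, 4, 10, 3, 8, 12, 1, 0] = (0 11 8 4 2 9 10 3 13 1 14)(6 7)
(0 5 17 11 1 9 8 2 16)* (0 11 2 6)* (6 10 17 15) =(0 5 15 6)(1 9 8 10 17 2 16 11) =[5, 9, 16, 3, 4, 15, 0, 7, 10, 8, 17, 1, 12, 13, 14, 6, 11, 2]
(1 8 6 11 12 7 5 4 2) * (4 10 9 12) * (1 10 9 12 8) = (2 10 12 7 5 9 8 6 11 4) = [0, 1, 10, 3, 2, 9, 11, 5, 6, 8, 12, 4, 7]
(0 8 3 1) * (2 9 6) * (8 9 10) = (0 9 6 2 10 8 3 1) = [9, 0, 10, 1, 4, 5, 2, 7, 3, 6, 8]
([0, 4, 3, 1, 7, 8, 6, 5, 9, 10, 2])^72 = (10)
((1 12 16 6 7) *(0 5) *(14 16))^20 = ((0 5)(1 12 14 16 6 7))^20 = (1 14 6)(7 12 16)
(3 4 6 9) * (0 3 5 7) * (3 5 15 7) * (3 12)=(0 5 12 3 4 6 9 15 7)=[5, 1, 2, 4, 6, 12, 9, 0, 8, 15, 10, 11, 3, 13, 14, 7]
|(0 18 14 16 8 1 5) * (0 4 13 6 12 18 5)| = 11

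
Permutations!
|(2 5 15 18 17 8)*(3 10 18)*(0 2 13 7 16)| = |(0 2 5 15 3 10 18 17 8 13 7 16)| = 12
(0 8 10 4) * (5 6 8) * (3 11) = (0 5 6 8 10 4)(3 11) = [5, 1, 2, 11, 0, 6, 8, 7, 10, 9, 4, 3]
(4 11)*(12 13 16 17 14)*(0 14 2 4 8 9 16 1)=(0 14 12 13 1)(2 4 11 8 9 16 17)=[14, 0, 4, 3, 11, 5, 6, 7, 9, 16, 10, 8, 13, 1, 12, 15, 17, 2]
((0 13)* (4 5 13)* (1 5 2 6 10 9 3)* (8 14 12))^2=((0 4 2 6 10 9 3 1 5 13)(8 14 12))^2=(0 2 10 3 5)(1 13 4 6 9)(8 12 14)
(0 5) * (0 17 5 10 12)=(0 10 12)(5 17)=[10, 1, 2, 3, 4, 17, 6, 7, 8, 9, 12, 11, 0, 13, 14, 15, 16, 5]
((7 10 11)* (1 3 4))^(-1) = (1 4 3)(7 11 10)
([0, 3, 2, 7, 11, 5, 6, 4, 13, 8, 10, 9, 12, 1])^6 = [0, 8, 2, 13, 3, 5, 6, 1, 11, 4, 10, 7, 12, 9]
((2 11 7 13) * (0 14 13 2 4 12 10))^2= (0 13 12)(2 7 11)(4 10 14)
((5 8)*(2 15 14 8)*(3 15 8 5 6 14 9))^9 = (15)(2 5 14 6 8)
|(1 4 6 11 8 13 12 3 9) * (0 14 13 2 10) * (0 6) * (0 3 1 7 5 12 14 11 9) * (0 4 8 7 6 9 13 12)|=36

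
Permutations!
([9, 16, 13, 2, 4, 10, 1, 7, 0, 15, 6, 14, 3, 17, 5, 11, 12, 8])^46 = (0 17 2 12 1 10 14 15)(3 16 6 5 11 9 8 13)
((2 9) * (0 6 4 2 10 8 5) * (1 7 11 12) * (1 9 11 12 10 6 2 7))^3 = ((0 2 11 10 8 5)(4 7 12 9 6))^3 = (0 10)(2 8)(4 9 7 6 12)(5 11)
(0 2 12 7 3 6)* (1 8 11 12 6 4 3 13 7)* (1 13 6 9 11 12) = (0 2 9 11 1 8 12 13 7 6)(3 4) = [2, 8, 9, 4, 3, 5, 0, 6, 12, 11, 10, 1, 13, 7]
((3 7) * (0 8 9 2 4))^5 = (9)(3 7)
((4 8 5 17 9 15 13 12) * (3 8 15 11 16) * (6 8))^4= ((3 6 8 5 17 9 11 16)(4 15 13 12))^4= (3 17)(5 16)(6 9)(8 11)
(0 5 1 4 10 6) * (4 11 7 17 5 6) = (0 6)(1 11 7 17 5)(4 10) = [6, 11, 2, 3, 10, 1, 0, 17, 8, 9, 4, 7, 12, 13, 14, 15, 16, 5]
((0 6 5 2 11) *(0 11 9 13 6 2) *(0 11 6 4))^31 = (0 2 9 13 4)(5 11 6)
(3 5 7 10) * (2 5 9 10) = [0, 1, 5, 9, 4, 7, 6, 2, 8, 10, 3] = (2 5 7)(3 9 10)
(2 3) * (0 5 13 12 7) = (0 5 13 12 7)(2 3) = [5, 1, 3, 2, 4, 13, 6, 0, 8, 9, 10, 11, 7, 12]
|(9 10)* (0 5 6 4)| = 4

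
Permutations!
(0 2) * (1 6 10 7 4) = (0 2)(1 6 10 7 4) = [2, 6, 0, 3, 1, 5, 10, 4, 8, 9, 7]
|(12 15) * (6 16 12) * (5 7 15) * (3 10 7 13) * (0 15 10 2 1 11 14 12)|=|(0 15 6 16)(1 11 14 12 5 13 3 2)(7 10)|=8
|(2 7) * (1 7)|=|(1 7 2)|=3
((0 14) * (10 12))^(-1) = ((0 14)(10 12))^(-1) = (0 14)(10 12)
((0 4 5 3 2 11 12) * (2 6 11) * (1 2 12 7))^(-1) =(0 12 2 1 7 11 6 3 5 4)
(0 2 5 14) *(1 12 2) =[1, 12, 5, 3, 4, 14, 6, 7, 8, 9, 10, 11, 2, 13, 0] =(0 1 12 2 5 14)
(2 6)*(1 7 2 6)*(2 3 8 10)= [0, 7, 1, 8, 4, 5, 6, 3, 10, 9, 2]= (1 7 3 8 10 2)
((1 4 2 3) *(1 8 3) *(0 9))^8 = ((0 9)(1 4 2)(3 8))^8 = (9)(1 2 4)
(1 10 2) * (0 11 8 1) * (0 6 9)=(0 11 8 1 10 2 6 9)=[11, 10, 6, 3, 4, 5, 9, 7, 1, 0, 2, 8]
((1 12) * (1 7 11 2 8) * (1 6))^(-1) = ((1 12 7 11 2 8 6))^(-1) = (1 6 8 2 11 7 12)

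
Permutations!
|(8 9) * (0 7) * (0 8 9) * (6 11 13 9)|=|(0 7 8)(6 11 13 9)|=12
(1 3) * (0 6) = (0 6)(1 3) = [6, 3, 2, 1, 4, 5, 0]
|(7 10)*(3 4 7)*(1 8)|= 4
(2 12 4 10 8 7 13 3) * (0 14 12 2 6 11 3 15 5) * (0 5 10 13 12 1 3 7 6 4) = (0 14 1 3 4 13 15 10 8 6 11 7 12) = [14, 3, 2, 4, 13, 5, 11, 12, 6, 9, 8, 7, 0, 15, 1, 10]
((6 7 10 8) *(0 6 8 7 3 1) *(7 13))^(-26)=((0 6 3 1)(7 10 13))^(-26)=(0 3)(1 6)(7 10 13)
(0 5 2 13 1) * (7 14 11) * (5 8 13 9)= (0 8 13 1)(2 9 5)(7 14 11)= [8, 0, 9, 3, 4, 2, 6, 14, 13, 5, 10, 7, 12, 1, 11]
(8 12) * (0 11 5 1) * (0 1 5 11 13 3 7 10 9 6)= (0 13 3 7 10 9 6)(8 12)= [13, 1, 2, 7, 4, 5, 0, 10, 12, 6, 9, 11, 8, 3]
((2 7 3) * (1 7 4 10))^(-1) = (1 10 4 2 3 7)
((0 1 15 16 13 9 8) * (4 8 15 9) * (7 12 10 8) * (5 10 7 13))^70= ((0 1 9 15 16 5 10 8)(4 13)(7 12))^70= (0 10 16 9)(1 8 5 15)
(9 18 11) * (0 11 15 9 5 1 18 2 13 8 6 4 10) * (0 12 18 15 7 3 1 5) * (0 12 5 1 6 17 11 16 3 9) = (0 16 3 6 4 10 5 1 15)(2 13 8 17 11 12 18 7 9) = [16, 15, 13, 6, 10, 1, 4, 9, 17, 2, 5, 12, 18, 8, 14, 0, 3, 11, 7]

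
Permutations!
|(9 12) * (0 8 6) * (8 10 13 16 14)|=14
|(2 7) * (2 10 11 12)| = 5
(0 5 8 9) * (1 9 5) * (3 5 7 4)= (0 1 9)(3 5 8 7 4)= [1, 9, 2, 5, 3, 8, 6, 4, 7, 0]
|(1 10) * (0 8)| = 2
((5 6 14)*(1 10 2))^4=(1 10 2)(5 6 14)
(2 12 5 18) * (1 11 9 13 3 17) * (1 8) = (1 11 9 13 3 17 8)(2 12 5 18) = [0, 11, 12, 17, 4, 18, 6, 7, 1, 13, 10, 9, 5, 3, 14, 15, 16, 8, 2]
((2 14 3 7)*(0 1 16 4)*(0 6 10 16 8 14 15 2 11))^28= (16)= ((0 1 8 14 3 7 11)(2 15)(4 6 10 16))^28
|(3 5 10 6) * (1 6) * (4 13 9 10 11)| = 9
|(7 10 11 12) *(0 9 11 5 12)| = 12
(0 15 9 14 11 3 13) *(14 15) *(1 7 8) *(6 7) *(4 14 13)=[13, 6, 2, 4, 14, 5, 7, 8, 1, 15, 10, 3, 12, 0, 11, 9]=(0 13)(1 6 7 8)(3 4 14 11)(9 15)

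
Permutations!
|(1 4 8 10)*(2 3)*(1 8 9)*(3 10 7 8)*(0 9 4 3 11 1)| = |(0 9)(1 3 2 10 11)(7 8)| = 10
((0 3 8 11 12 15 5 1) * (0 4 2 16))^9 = (0 2 1 15 11 3 16 4 5 12 8)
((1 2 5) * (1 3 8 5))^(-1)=((1 2)(3 8 5))^(-1)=(1 2)(3 5 8)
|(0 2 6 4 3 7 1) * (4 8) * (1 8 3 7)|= |(0 2 6 3 1)(4 7 8)|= 15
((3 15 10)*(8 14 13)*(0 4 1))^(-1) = ((0 4 1)(3 15 10)(8 14 13))^(-1) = (0 1 4)(3 10 15)(8 13 14)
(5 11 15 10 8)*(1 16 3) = (1 16 3)(5 11 15 10 8) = [0, 16, 2, 1, 4, 11, 6, 7, 5, 9, 8, 15, 12, 13, 14, 10, 3]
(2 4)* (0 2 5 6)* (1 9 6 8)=[2, 9, 4, 3, 5, 8, 0, 7, 1, 6]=(0 2 4 5 8 1 9 6)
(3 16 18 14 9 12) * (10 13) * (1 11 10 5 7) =(1 11 10 13 5 7)(3 16 18 14 9 12) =[0, 11, 2, 16, 4, 7, 6, 1, 8, 12, 13, 10, 3, 5, 9, 15, 18, 17, 14]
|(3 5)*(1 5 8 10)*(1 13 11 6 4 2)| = 10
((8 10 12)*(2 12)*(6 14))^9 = (2 12 8 10)(6 14)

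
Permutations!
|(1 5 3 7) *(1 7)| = |(7)(1 5 3)| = 3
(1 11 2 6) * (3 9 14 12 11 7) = (1 7 3 9 14 12 11 2 6) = [0, 7, 6, 9, 4, 5, 1, 3, 8, 14, 10, 2, 11, 13, 12]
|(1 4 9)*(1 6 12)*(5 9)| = 6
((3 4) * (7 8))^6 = ((3 4)(7 8))^6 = (8)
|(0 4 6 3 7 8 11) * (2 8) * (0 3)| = |(0 4 6)(2 8 11 3 7)| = 15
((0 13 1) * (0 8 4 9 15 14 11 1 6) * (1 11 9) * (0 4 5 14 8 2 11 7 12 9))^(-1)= (0 14 5 8 15 9 12 7 11 2 1 4 6 13)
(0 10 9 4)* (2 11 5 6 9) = (0 10 2 11 5 6 9 4) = [10, 1, 11, 3, 0, 6, 9, 7, 8, 4, 2, 5]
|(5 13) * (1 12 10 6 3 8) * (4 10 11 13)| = 10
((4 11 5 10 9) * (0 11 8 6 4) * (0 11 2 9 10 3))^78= (11)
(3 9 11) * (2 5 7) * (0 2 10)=(0 2 5 7 10)(3 9 11)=[2, 1, 5, 9, 4, 7, 6, 10, 8, 11, 0, 3]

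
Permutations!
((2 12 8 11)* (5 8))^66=((2 12 5 8 11))^66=(2 12 5 8 11)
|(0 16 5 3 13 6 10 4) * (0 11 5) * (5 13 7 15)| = 20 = |(0 16)(3 7 15 5)(4 11 13 6 10)|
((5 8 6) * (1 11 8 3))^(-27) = (1 6)(3 8)(5 11)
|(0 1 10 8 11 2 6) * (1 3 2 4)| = |(0 3 2 6)(1 10 8 11 4)| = 20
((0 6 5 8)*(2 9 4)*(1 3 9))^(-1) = (0 8 5 6)(1 2 4 9 3)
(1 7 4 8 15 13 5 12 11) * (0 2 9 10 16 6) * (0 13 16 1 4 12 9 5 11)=(0 2 5 9 10 1 7 12)(4 8 15 16 6 13 11)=[2, 7, 5, 3, 8, 9, 13, 12, 15, 10, 1, 4, 0, 11, 14, 16, 6]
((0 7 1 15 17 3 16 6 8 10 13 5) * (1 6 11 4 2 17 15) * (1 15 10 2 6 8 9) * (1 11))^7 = (0 1 8 10 17 5 16 7 15 2 13 3)(4 11 9 6)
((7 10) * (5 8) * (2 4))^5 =((2 4)(5 8)(7 10))^5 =(2 4)(5 8)(7 10)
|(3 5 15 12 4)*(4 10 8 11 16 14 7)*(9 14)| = 12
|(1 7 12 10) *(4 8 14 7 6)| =8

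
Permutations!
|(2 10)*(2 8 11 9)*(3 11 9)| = |(2 10 8 9)(3 11)| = 4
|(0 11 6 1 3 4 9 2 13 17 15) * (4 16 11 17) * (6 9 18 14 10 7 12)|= 42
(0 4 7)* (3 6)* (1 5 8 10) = (0 4 7)(1 5 8 10)(3 6) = [4, 5, 2, 6, 7, 8, 3, 0, 10, 9, 1]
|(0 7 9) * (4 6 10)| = 3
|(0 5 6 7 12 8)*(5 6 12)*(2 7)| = 7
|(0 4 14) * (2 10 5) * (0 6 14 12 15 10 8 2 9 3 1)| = 18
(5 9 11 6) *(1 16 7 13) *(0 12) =(0 12)(1 16 7 13)(5 9 11 6) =[12, 16, 2, 3, 4, 9, 5, 13, 8, 11, 10, 6, 0, 1, 14, 15, 7]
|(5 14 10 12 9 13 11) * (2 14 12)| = 15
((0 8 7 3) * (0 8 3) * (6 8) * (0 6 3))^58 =(6 8 7)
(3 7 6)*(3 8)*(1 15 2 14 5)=(1 15 2 14 5)(3 7 6 8)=[0, 15, 14, 7, 4, 1, 8, 6, 3, 9, 10, 11, 12, 13, 5, 2]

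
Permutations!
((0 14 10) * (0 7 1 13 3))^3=(0 7 3 10 13 14 1)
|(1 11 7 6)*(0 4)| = |(0 4)(1 11 7 6)| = 4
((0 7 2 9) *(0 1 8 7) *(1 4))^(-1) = ((1 8 7 2 9 4))^(-1) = (1 4 9 2 7 8)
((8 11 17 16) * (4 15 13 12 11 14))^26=((4 15 13 12 11 17 16 8 14))^26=(4 14 8 16 17 11 12 13 15)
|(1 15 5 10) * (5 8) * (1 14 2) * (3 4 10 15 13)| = |(1 13 3 4 10 14 2)(5 15 8)| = 21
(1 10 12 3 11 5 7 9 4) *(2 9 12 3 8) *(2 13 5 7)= (1 10 3 11 7 12 8 13 5 2 9 4)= [0, 10, 9, 11, 1, 2, 6, 12, 13, 4, 3, 7, 8, 5]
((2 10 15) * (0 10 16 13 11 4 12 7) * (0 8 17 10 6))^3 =(0 6)(2 11 7 10 16 4 8 15 13 12 17)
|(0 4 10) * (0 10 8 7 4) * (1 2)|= |(10)(1 2)(4 8 7)|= 6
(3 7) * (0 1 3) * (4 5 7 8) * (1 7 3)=(0 7)(3 8 4 5)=[7, 1, 2, 8, 5, 3, 6, 0, 4]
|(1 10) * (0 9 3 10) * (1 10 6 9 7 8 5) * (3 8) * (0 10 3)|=14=|(0 7)(1 10 3 6 9 8 5)|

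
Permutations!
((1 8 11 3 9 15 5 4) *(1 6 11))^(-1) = ((1 8)(3 9 15 5 4 6 11))^(-1) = (1 8)(3 11 6 4 5 15 9)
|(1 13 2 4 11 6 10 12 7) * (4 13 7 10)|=6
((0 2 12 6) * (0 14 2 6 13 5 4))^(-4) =((0 6 14 2 12 13 5 4))^(-4) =(0 12)(2 4)(5 14)(6 13)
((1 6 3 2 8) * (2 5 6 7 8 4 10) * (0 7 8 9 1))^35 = ((0 7 9 1 8)(2 4 10)(3 5 6))^35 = (2 10 4)(3 6 5)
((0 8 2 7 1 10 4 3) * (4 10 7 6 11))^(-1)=((0 8 2 6 11 4 3)(1 7))^(-1)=(0 3 4 11 6 2 8)(1 7)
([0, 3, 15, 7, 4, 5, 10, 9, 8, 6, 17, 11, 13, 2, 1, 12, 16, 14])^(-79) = (1 3 7 9 6 10 17 14)(2 15 12 13)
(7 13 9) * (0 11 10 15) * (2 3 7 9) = [11, 1, 3, 7, 4, 5, 6, 13, 8, 9, 15, 10, 12, 2, 14, 0] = (0 11 10 15)(2 3 7 13)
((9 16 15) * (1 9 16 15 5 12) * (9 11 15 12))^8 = (1 11 15 16 5 9 12)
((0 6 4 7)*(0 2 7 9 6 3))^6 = (9) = ((0 3)(2 7)(4 9 6))^6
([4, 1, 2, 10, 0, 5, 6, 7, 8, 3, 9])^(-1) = (0 4)(3 9 10)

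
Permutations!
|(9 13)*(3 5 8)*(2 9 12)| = 12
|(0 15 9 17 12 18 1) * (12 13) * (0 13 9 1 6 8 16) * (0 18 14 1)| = |(0 15)(1 13 12 14)(6 8 16 18)(9 17)| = 4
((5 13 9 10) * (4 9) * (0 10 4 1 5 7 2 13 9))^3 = ((0 10 7 2 13 1 5 9 4))^3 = (0 2 5)(1 4 7)(9 10 13)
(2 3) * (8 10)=(2 3)(8 10)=[0, 1, 3, 2, 4, 5, 6, 7, 10, 9, 8]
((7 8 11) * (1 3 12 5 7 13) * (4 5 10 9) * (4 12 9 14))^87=((1 3 9 12 10 14 4 5 7 8 11 13))^87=(1 12 4 8)(3 10 5 11)(7 13 9 14)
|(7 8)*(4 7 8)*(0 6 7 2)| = |(8)(0 6 7 4 2)| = 5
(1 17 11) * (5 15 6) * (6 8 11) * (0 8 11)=(0 8)(1 17 6 5 15 11)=[8, 17, 2, 3, 4, 15, 5, 7, 0, 9, 10, 1, 12, 13, 14, 11, 16, 6]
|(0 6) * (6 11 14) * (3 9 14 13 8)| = 8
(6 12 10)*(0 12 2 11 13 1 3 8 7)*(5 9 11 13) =[12, 3, 13, 8, 4, 9, 2, 0, 7, 11, 6, 5, 10, 1] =(0 12 10 6 2 13 1 3 8 7)(5 9 11)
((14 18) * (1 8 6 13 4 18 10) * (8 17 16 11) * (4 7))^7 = ((1 17 16 11 8 6 13 7 4 18 14 10))^7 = (1 7 16 18 8 10 13 17 4 11 14 6)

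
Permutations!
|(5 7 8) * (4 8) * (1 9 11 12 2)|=|(1 9 11 12 2)(4 8 5 7)|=20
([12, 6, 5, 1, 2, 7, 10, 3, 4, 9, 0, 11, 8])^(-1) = [10, 3, 4, 7, 8, 2, 1, 5, 12, 9, 6, 11, 0]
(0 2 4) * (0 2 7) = (0 7)(2 4) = [7, 1, 4, 3, 2, 5, 6, 0]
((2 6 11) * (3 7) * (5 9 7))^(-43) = ((2 6 11)(3 5 9 7))^(-43) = (2 11 6)(3 5 9 7)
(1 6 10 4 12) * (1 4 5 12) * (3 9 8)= [0, 6, 2, 9, 1, 12, 10, 7, 3, 8, 5, 11, 4]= (1 6 10 5 12 4)(3 9 8)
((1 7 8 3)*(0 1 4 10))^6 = (0 10 4 3 8 7 1)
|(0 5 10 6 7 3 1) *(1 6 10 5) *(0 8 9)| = |(10)(0 1 8 9)(3 6 7)| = 12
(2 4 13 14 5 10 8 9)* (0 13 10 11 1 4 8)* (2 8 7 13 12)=(0 12 2 7 13 14 5 11 1 4 10)(8 9)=[12, 4, 7, 3, 10, 11, 6, 13, 9, 8, 0, 1, 2, 14, 5]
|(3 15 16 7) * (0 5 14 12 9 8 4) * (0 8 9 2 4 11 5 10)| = 28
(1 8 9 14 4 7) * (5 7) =(1 8 9 14 4 5 7) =[0, 8, 2, 3, 5, 7, 6, 1, 9, 14, 10, 11, 12, 13, 4]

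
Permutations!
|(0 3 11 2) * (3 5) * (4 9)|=|(0 5 3 11 2)(4 9)|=10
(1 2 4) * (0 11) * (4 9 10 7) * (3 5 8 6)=(0 11)(1 2 9 10 7 4)(3 5 8 6)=[11, 2, 9, 5, 1, 8, 3, 4, 6, 10, 7, 0]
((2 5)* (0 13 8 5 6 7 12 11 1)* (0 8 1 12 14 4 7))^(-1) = (0 6 2 5 8 1 13)(4 14 7)(11 12)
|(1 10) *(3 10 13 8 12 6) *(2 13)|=8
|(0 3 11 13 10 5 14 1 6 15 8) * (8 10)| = 30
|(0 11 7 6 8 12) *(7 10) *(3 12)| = 8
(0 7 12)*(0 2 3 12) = (0 7)(2 3 12) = [7, 1, 3, 12, 4, 5, 6, 0, 8, 9, 10, 11, 2]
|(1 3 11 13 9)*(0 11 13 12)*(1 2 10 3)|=15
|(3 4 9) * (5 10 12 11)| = 12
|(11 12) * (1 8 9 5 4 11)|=|(1 8 9 5 4 11 12)|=7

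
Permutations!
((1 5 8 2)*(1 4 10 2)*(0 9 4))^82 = (0 4 2 9 10)(1 5 8)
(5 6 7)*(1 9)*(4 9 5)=[0, 5, 2, 3, 9, 6, 7, 4, 8, 1]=(1 5 6 7 4 9)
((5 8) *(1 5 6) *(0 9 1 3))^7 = (9)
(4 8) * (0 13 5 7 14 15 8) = (0 13 5 7 14 15 8 4) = [13, 1, 2, 3, 0, 7, 6, 14, 4, 9, 10, 11, 12, 5, 15, 8]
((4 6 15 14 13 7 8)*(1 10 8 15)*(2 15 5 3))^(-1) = (1 6 4 8 10)(2 3 5 7 13 14 15)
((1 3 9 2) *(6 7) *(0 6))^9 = ((0 6 7)(1 3 9 2))^9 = (1 3 9 2)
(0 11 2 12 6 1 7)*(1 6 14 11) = (0 1 7)(2 12 14 11) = [1, 7, 12, 3, 4, 5, 6, 0, 8, 9, 10, 2, 14, 13, 11]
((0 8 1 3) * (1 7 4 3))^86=((0 8 7 4 3))^86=(0 8 7 4 3)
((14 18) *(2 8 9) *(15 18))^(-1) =(2 9 8)(14 18 15)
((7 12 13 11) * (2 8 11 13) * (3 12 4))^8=(13)(2 8 11 7 4 3 12)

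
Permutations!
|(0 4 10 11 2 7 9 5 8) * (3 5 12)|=11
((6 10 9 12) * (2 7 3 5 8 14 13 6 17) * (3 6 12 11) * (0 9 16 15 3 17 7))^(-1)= (0 2 17 11 9)(3 15 16 10 6 7 12 13 14 8 5)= ((0 9 11 17 2)(3 5 8 14 13 12 7 6 10 16 15))^(-1)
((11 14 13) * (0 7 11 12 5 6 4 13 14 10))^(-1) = ((14)(0 7 11 10)(4 13 12 5 6))^(-1) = (14)(0 10 11 7)(4 6 5 12 13)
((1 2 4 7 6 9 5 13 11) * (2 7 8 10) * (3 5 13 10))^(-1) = ((1 7 6 9 13 11)(2 4 8 3 5 10))^(-1) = (1 11 13 9 6 7)(2 10 5 3 8 4)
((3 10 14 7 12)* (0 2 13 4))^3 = (0 4 13 2)(3 7 10 12 14)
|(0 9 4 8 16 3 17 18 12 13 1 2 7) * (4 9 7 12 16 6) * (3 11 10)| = 12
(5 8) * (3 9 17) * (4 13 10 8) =(3 9 17)(4 13 10 8 5) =[0, 1, 2, 9, 13, 4, 6, 7, 5, 17, 8, 11, 12, 10, 14, 15, 16, 3]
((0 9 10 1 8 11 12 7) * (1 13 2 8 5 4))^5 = ((0 9 10 13 2 8 11 12 7)(1 5 4))^5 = (0 8 9 11 10 12 13 7 2)(1 4 5)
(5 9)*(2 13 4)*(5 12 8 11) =[0, 1, 13, 3, 2, 9, 6, 7, 11, 12, 10, 5, 8, 4] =(2 13 4)(5 9 12 8 11)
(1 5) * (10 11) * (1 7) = (1 5 7)(10 11) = [0, 5, 2, 3, 4, 7, 6, 1, 8, 9, 11, 10]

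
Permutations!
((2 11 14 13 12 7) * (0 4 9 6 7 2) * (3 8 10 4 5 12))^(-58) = (0 6 4 8 13 11 12)(2 5 7 9 10 3 14)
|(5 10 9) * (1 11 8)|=3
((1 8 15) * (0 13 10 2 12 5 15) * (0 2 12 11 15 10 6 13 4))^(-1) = (0 4)(1 15 11 2 8)(5 12 10)(6 13)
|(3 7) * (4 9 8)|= |(3 7)(4 9 8)|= 6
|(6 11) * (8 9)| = 2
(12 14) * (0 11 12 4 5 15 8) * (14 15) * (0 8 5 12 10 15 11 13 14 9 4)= (0 13 14)(4 12 11 10 15 5 9)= [13, 1, 2, 3, 12, 9, 6, 7, 8, 4, 15, 10, 11, 14, 0, 5]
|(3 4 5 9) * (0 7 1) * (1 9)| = 7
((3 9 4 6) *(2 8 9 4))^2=(2 9 8)(3 6 4)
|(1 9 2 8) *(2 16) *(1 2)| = 6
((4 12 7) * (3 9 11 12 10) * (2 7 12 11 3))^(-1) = (12)(2 10 4 7)(3 9)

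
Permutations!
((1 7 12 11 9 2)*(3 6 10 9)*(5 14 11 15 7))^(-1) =(1 2 9 10 6 3 11 14 5)(7 15 12)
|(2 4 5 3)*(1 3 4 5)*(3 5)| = |(1 5 4)(2 3)| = 6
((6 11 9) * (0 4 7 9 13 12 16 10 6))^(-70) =(0 7)(4 9)(6 13 16)(10 11 12)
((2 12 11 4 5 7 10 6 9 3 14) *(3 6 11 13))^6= ((2 12 13 3 14)(4 5 7 10 11)(6 9))^6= (2 12 13 3 14)(4 5 7 10 11)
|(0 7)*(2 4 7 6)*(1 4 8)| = 7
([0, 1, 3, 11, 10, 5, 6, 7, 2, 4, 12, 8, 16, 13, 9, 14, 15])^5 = [0, 1, 3, 11, 14, 5, 6, 7, 2, 15, 9, 8, 4, 13, 16, 12, 10]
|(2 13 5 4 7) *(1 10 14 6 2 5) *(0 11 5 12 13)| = 12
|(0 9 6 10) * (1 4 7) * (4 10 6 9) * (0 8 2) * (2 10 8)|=|(0 4 7 1 8 10 2)|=7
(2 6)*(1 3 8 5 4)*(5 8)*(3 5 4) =(8)(1 5 3 4)(2 6) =[0, 5, 6, 4, 1, 3, 2, 7, 8]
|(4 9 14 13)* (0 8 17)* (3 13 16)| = 6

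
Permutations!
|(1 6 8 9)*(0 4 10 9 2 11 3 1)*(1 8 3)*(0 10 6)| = 8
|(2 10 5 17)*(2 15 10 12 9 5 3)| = 8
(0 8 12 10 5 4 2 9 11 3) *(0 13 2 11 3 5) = (0 8 12 10)(2 9 3 13)(4 11 5) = [8, 1, 9, 13, 11, 4, 6, 7, 12, 3, 0, 5, 10, 2]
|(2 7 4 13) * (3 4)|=5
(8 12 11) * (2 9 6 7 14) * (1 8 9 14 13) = (1 8 12 11 9 6 7 13)(2 14) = [0, 8, 14, 3, 4, 5, 7, 13, 12, 6, 10, 9, 11, 1, 2]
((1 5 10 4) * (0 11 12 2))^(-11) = (0 11 12 2)(1 5 10 4)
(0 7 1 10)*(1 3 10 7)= (0 1 7 3 10)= [1, 7, 2, 10, 4, 5, 6, 3, 8, 9, 0]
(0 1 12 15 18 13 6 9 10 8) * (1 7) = (0 7 1 12 15 18 13 6 9 10 8) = [7, 12, 2, 3, 4, 5, 9, 1, 0, 10, 8, 11, 15, 6, 14, 18, 16, 17, 13]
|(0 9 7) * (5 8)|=6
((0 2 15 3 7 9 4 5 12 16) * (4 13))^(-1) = (0 16 12 5 4 13 9 7 3 15 2)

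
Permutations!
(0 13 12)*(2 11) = (0 13 12)(2 11) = [13, 1, 11, 3, 4, 5, 6, 7, 8, 9, 10, 2, 0, 12]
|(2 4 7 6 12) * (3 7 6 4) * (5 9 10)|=6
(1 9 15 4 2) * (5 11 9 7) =(1 7 5 11 9 15 4 2) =[0, 7, 1, 3, 2, 11, 6, 5, 8, 15, 10, 9, 12, 13, 14, 4]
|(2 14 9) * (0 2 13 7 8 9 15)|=4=|(0 2 14 15)(7 8 9 13)|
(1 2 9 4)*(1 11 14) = (1 2 9 4 11 14) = [0, 2, 9, 3, 11, 5, 6, 7, 8, 4, 10, 14, 12, 13, 1]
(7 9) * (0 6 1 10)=(0 6 1 10)(7 9)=[6, 10, 2, 3, 4, 5, 1, 9, 8, 7, 0]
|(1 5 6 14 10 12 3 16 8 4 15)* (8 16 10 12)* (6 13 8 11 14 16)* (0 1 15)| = |(0 1 5 13 8 4)(3 10 11 14 12)(6 16)| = 30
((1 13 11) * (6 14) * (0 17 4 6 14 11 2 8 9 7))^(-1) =((0 17 4 6 11 1 13 2 8 9 7))^(-1) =(0 7 9 8 2 13 1 11 6 4 17)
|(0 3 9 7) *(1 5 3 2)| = |(0 2 1 5 3 9 7)| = 7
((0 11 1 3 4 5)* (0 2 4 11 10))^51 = ((0 10)(1 3 11)(2 4 5))^51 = (11)(0 10)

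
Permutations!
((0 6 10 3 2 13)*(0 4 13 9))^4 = (13)(0 2 10)(3 6 9)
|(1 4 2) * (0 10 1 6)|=|(0 10 1 4 2 6)|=6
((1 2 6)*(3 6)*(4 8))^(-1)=((1 2 3 6)(4 8))^(-1)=(1 6 3 2)(4 8)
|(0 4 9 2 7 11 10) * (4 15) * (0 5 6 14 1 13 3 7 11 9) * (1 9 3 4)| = |(0 15 1 13 4)(2 11 10 5 6 14 9)(3 7)| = 70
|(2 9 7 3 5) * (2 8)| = |(2 9 7 3 5 8)| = 6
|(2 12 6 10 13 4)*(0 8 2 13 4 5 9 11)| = |(0 8 2 12 6 10 4 13 5 9 11)| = 11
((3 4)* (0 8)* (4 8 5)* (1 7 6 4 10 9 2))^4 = ((0 5 10 9 2 1 7 6 4 3 8))^4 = (0 2 4 5 1 3 10 7 8 9 6)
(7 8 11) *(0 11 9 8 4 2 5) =[11, 1, 5, 3, 2, 0, 6, 4, 9, 8, 10, 7] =(0 11 7 4 2 5)(8 9)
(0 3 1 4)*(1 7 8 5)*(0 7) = [3, 4, 2, 0, 7, 1, 6, 8, 5] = (0 3)(1 4 7 8 5)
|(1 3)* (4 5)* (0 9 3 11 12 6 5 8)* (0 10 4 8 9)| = 10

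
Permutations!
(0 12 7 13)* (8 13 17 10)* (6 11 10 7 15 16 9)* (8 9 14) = (0 12 15 16 14 8 13)(6 11 10 9)(7 17) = [12, 1, 2, 3, 4, 5, 11, 17, 13, 6, 9, 10, 15, 0, 8, 16, 14, 7]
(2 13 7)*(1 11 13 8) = (1 11 13 7 2 8) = [0, 11, 8, 3, 4, 5, 6, 2, 1, 9, 10, 13, 12, 7]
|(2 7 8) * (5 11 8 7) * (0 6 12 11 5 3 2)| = 10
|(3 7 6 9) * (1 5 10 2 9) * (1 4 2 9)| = |(1 5 10 9 3 7 6 4 2)| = 9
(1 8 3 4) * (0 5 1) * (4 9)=(0 5 1 8 3 9 4)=[5, 8, 2, 9, 0, 1, 6, 7, 3, 4]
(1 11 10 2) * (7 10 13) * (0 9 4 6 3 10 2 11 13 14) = [9, 13, 1, 10, 6, 5, 3, 2, 8, 4, 11, 14, 12, 7, 0] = (0 9 4 6 3 10 11 14)(1 13 7 2)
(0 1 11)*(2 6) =(0 1 11)(2 6) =[1, 11, 6, 3, 4, 5, 2, 7, 8, 9, 10, 0]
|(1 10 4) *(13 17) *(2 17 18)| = |(1 10 4)(2 17 13 18)| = 12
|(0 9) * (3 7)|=|(0 9)(3 7)|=2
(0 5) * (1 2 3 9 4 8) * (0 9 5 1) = [1, 2, 3, 5, 8, 9, 6, 7, 0, 4] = (0 1 2 3 5 9 4 8)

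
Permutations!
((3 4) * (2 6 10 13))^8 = (13)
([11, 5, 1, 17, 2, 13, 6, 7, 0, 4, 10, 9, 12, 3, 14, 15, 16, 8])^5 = (0 1 8 2 17 4 3 9 13 11 5)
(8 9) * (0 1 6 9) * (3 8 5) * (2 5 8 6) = (0 1 2 5 3 6 9 8) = [1, 2, 5, 6, 4, 3, 9, 7, 0, 8]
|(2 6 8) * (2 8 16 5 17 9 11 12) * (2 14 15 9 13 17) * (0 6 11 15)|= |(0 6 16 5 2 11 12 14)(9 15)(13 17)|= 8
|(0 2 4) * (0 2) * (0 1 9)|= 6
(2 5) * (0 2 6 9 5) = (0 2)(5 6 9) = [2, 1, 0, 3, 4, 6, 9, 7, 8, 5]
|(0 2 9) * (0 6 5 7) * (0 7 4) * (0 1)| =|(0 2 9 6 5 4 1)| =7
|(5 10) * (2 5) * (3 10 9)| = |(2 5 9 3 10)| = 5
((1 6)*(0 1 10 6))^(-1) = ((0 1)(6 10))^(-1) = (0 1)(6 10)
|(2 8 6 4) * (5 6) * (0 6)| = 6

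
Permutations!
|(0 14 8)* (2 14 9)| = |(0 9 2 14 8)| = 5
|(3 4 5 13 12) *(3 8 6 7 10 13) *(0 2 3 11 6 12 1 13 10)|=8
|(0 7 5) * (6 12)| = |(0 7 5)(6 12)| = 6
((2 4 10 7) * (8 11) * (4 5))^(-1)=(2 7 10 4 5)(8 11)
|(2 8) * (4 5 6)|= 6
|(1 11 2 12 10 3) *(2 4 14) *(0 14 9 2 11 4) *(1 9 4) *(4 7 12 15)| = 24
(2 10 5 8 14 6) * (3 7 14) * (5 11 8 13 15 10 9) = (2 9 5 13 15 10 11 8 3 7 14 6) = [0, 1, 9, 7, 4, 13, 2, 14, 3, 5, 11, 8, 12, 15, 6, 10]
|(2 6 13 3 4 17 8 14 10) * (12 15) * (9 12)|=9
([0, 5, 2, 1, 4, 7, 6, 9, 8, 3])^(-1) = (1 3 9 7 5)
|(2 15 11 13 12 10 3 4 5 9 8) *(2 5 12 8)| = 28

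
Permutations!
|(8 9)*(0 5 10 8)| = |(0 5 10 8 9)| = 5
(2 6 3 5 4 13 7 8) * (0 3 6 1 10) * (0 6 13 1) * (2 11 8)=[3, 10, 0, 5, 1, 4, 13, 2, 11, 9, 6, 8, 12, 7]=(0 3 5 4 1 10 6 13 7 2)(8 11)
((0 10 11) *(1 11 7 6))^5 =(0 11 1 6 7 10)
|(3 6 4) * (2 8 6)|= 5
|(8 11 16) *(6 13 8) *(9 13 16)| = 4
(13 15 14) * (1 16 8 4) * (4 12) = [0, 16, 2, 3, 1, 5, 6, 7, 12, 9, 10, 11, 4, 15, 13, 14, 8] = (1 16 8 12 4)(13 15 14)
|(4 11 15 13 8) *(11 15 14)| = 4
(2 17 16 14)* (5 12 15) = [0, 1, 17, 3, 4, 12, 6, 7, 8, 9, 10, 11, 15, 13, 2, 5, 14, 16] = (2 17 16 14)(5 12 15)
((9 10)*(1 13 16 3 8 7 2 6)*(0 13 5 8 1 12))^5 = ((0 13 16 3 1 5 8 7 2 6 12)(9 10))^5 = (0 5 12 1 6 3 2 16 7 13 8)(9 10)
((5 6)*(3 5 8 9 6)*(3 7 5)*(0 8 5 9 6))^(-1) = (0 9 7 5 6 8)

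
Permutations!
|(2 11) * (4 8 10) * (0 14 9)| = |(0 14 9)(2 11)(4 8 10)| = 6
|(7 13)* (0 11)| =2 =|(0 11)(7 13)|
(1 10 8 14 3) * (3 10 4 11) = (1 4 11 3)(8 14 10) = [0, 4, 2, 1, 11, 5, 6, 7, 14, 9, 8, 3, 12, 13, 10]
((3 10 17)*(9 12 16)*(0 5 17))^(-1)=(0 10 3 17 5)(9 16 12)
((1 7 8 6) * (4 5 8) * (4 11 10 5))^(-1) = (1 6 8 5 10 11 7) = ((1 7 11 10 5 8 6))^(-1)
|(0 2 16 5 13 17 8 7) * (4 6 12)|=24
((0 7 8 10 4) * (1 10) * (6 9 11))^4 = ((0 7 8 1 10 4)(6 9 11))^4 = (0 10 8)(1 7 4)(6 9 11)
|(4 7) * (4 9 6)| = 4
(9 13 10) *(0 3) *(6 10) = (0 3)(6 10 9 13) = [3, 1, 2, 0, 4, 5, 10, 7, 8, 13, 9, 11, 12, 6]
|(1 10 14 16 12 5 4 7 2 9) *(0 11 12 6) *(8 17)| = |(0 11 12 5 4 7 2 9 1 10 14 16 6)(8 17)| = 26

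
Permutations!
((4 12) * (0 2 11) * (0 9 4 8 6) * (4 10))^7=(0 8 4 9 2 6 12 10 11)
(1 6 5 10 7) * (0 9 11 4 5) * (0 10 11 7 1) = (0 9 7)(1 6 10)(4 5 11) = [9, 6, 2, 3, 5, 11, 10, 0, 8, 7, 1, 4]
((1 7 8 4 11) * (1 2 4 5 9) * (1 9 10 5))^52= ((1 7 8)(2 4 11)(5 10))^52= (1 7 8)(2 4 11)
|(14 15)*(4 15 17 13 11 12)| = 7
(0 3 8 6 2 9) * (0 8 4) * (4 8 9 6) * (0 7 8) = (9)(0 3)(2 6)(4 7 8) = [3, 1, 6, 0, 7, 5, 2, 8, 4, 9]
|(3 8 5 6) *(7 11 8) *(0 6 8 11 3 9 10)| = 4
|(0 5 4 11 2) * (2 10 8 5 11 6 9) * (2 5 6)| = 9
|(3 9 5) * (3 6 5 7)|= 6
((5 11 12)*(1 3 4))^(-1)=(1 4 3)(5 12 11)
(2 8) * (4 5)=(2 8)(4 5)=[0, 1, 8, 3, 5, 4, 6, 7, 2]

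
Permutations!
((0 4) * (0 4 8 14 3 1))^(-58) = ((0 8 14 3 1))^(-58) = (0 14 1 8 3)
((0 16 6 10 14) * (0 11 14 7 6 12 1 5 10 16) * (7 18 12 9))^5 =(18)(6 16 9 7)(11 14)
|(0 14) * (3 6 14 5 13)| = |(0 5 13 3 6 14)| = 6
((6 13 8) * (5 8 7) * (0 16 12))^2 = ((0 16 12)(5 8 6 13 7))^2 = (0 12 16)(5 6 7 8 13)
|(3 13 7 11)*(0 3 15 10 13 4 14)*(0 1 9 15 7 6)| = |(0 3 4 14 1 9 15 10 13 6)(7 11)| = 10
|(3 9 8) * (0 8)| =|(0 8 3 9)| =4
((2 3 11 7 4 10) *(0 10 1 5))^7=(0 1 7 3 10 5 4 11 2)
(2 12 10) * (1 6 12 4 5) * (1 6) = (2 4 5 6 12 10) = [0, 1, 4, 3, 5, 6, 12, 7, 8, 9, 2, 11, 10]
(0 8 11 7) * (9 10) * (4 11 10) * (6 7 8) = (0 6 7)(4 11 8 10 9) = [6, 1, 2, 3, 11, 5, 7, 0, 10, 4, 9, 8]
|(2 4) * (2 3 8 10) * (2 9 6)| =|(2 4 3 8 10 9 6)| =7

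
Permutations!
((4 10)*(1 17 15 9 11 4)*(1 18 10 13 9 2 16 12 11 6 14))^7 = ((1 17 15 2 16 12 11 4 13 9 6 14)(10 18))^7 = (1 4 15 9 16 14 11 17 13 2 6 12)(10 18)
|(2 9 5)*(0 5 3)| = 5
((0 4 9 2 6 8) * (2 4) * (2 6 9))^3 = ((0 6 8)(2 9 4))^3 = (9)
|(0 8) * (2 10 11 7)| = |(0 8)(2 10 11 7)| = 4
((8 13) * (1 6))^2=((1 6)(8 13))^2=(13)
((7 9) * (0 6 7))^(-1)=(0 9 7 6)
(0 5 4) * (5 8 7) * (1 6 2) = (0 8 7 5 4)(1 6 2) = [8, 6, 1, 3, 0, 4, 2, 5, 7]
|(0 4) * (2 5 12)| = 6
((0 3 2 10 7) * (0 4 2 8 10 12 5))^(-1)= ((0 3 8 10 7 4 2 12 5))^(-1)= (0 5 12 2 4 7 10 8 3)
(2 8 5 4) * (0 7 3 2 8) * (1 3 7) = [1, 3, 0, 2, 8, 4, 6, 7, 5] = (0 1 3 2)(4 8 5)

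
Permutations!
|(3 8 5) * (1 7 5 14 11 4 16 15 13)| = |(1 7 5 3 8 14 11 4 16 15 13)| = 11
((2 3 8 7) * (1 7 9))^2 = (1 2 8)(3 9 7)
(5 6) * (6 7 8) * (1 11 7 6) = (1 11 7 8)(5 6) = [0, 11, 2, 3, 4, 6, 5, 8, 1, 9, 10, 7]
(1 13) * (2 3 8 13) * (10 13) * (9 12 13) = (1 2 3 8 10 9 12 13) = [0, 2, 3, 8, 4, 5, 6, 7, 10, 12, 9, 11, 13, 1]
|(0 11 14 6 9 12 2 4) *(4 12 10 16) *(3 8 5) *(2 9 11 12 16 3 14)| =13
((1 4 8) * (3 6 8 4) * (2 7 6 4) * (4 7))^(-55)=((1 3 7 6 8)(2 4))^(-55)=(8)(2 4)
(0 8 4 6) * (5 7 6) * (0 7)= (0 8 4 5)(6 7)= [8, 1, 2, 3, 5, 0, 7, 6, 4]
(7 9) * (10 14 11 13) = (7 9)(10 14 11 13) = [0, 1, 2, 3, 4, 5, 6, 9, 8, 7, 14, 13, 12, 10, 11]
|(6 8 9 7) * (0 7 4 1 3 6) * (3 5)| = 14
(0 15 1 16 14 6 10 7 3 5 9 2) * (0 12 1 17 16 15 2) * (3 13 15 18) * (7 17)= (0 2 12 1 18 3 5 9)(6 10 17 16 14)(7 13 15)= [2, 18, 12, 5, 4, 9, 10, 13, 8, 0, 17, 11, 1, 15, 6, 7, 14, 16, 3]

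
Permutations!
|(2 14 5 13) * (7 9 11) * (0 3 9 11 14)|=14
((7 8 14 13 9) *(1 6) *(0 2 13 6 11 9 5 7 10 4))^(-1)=(0 4 10 9 11 1 6 14 8 7 5 13 2)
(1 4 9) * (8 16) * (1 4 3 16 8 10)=(1 3 16 10)(4 9)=[0, 3, 2, 16, 9, 5, 6, 7, 8, 4, 1, 11, 12, 13, 14, 15, 10]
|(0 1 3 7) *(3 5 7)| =4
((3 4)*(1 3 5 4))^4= ((1 3)(4 5))^4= (5)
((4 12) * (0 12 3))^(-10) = ((0 12 4 3))^(-10) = (0 4)(3 12)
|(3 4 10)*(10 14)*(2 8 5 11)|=4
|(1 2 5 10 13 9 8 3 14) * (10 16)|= 10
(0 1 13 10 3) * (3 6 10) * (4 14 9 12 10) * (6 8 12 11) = (0 1 13 3)(4 14 9 11 6)(8 12 10) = [1, 13, 2, 0, 14, 5, 4, 7, 12, 11, 8, 6, 10, 3, 9]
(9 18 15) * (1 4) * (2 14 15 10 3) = [0, 4, 14, 2, 1, 5, 6, 7, 8, 18, 3, 11, 12, 13, 15, 9, 16, 17, 10] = (1 4)(2 14 15 9 18 10 3)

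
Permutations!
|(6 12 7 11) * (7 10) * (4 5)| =10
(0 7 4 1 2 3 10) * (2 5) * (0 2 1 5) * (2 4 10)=[7, 0, 3, 2, 5, 1, 6, 10, 8, 9, 4]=(0 7 10 4 5 1)(2 3)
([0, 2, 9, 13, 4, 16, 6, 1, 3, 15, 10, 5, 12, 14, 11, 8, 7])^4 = [0, 8, 3, 5, 4, 2, 6, 15, 11, 13, 10, 1, 12, 16, 7, 14, 9]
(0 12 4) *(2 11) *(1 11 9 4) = (0 12 1 11 2 9 4) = [12, 11, 9, 3, 0, 5, 6, 7, 8, 4, 10, 2, 1]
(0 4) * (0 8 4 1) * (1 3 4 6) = [3, 0, 2, 4, 8, 5, 1, 7, 6] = (0 3 4 8 6 1)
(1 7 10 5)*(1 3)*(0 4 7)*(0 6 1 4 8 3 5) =(0 8 3 4 7 10)(1 6) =[8, 6, 2, 4, 7, 5, 1, 10, 3, 9, 0]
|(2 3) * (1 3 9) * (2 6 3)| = 6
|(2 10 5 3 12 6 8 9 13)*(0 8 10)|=|(0 8 9 13 2)(3 12 6 10 5)|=5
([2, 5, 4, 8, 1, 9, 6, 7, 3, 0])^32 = [4, 9, 1, 3, 5, 0, 6, 7, 8, 2]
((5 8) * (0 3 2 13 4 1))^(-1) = (0 1 4 13 2 3)(5 8)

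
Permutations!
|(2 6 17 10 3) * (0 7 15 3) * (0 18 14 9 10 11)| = |(0 7 15 3 2 6 17 11)(9 10 18 14)| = 8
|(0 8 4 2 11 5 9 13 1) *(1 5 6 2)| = 12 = |(0 8 4 1)(2 11 6)(5 9 13)|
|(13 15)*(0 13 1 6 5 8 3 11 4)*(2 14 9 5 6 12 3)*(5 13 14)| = |(0 14 9 13 15 1 12 3 11 4)(2 5 8)| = 30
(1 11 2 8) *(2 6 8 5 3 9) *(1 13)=(1 11 6 8 13)(2 5 3 9)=[0, 11, 5, 9, 4, 3, 8, 7, 13, 2, 10, 6, 12, 1]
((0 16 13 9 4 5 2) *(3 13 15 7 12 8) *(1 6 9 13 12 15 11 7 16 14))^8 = ((0 14 1 6 9 4 5 2)(3 12 8)(7 15 16 11))^8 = (16)(3 8 12)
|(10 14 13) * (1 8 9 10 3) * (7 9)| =8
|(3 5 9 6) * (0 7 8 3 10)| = |(0 7 8 3 5 9 6 10)| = 8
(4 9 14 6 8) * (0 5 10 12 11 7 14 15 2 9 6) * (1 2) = (0 5 10 12 11 7 14)(1 2 9 15)(4 6 8) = [5, 2, 9, 3, 6, 10, 8, 14, 4, 15, 12, 7, 11, 13, 0, 1]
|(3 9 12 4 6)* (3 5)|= |(3 9 12 4 6 5)|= 6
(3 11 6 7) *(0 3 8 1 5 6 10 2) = (0 3 11 10 2)(1 5 6 7 8) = [3, 5, 0, 11, 4, 6, 7, 8, 1, 9, 2, 10]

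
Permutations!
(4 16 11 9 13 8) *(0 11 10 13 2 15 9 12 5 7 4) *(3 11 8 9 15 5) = (0 8)(2 5 7 4 16 10 13 9)(3 11 12) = [8, 1, 5, 11, 16, 7, 6, 4, 0, 2, 13, 12, 3, 9, 14, 15, 10]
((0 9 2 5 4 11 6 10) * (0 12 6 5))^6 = (12)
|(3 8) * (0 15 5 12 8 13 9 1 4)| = 10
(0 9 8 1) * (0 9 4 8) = [4, 9, 2, 3, 8, 5, 6, 7, 1, 0] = (0 4 8 1 9)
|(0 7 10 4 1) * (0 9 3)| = 7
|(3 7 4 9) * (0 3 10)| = |(0 3 7 4 9 10)| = 6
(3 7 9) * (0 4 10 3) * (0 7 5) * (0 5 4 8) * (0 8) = (3 4 10)(7 9) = [0, 1, 2, 4, 10, 5, 6, 9, 8, 7, 3]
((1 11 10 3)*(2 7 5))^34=((1 11 10 3)(2 7 5))^34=(1 10)(2 7 5)(3 11)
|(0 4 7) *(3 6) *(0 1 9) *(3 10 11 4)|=9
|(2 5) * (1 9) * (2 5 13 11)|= |(1 9)(2 13 11)|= 6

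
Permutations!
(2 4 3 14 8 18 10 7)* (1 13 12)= (1 13 12)(2 4 3 14 8 18 10 7)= [0, 13, 4, 14, 3, 5, 6, 2, 18, 9, 7, 11, 1, 12, 8, 15, 16, 17, 10]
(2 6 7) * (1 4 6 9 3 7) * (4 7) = [0, 7, 9, 4, 6, 5, 1, 2, 8, 3] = (1 7 2 9 3 4 6)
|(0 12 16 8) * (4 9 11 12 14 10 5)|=|(0 14 10 5 4 9 11 12 16 8)|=10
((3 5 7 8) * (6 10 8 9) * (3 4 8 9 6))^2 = (3 7 10)(5 6 9)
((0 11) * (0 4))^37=(0 11 4)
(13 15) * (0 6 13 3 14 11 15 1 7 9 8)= (0 6 13 1 7 9 8)(3 14 11 15)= [6, 7, 2, 14, 4, 5, 13, 9, 0, 8, 10, 15, 12, 1, 11, 3]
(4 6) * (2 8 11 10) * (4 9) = (2 8 11 10)(4 6 9) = [0, 1, 8, 3, 6, 5, 9, 7, 11, 4, 2, 10]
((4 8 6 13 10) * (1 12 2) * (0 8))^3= ((0 8 6 13 10 4)(1 12 2))^3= (0 13)(4 6)(8 10)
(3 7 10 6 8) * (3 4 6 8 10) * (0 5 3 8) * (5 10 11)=(0 10)(3 7 8 4 6 11 5)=[10, 1, 2, 7, 6, 3, 11, 8, 4, 9, 0, 5]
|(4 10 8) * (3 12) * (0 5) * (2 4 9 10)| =6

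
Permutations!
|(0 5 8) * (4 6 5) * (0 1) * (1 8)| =5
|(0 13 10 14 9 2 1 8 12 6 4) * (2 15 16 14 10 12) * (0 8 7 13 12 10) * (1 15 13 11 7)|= 12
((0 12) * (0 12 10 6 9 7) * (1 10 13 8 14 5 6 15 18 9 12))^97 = (0 12 7 6 9 5 18 14 15 8 10 13 1)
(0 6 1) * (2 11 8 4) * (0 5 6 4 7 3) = [4, 5, 11, 0, 2, 6, 1, 3, 7, 9, 10, 8] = (0 4 2 11 8 7 3)(1 5 6)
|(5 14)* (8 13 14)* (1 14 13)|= 4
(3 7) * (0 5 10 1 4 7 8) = (0 5 10 1 4 7 3 8) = [5, 4, 2, 8, 7, 10, 6, 3, 0, 9, 1]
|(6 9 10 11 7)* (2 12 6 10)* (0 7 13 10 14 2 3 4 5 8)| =|(0 7 14 2 12 6 9 3 4 5 8)(10 11 13)| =33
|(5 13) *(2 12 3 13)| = 5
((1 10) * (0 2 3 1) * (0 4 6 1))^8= ((0 2 3)(1 10 4 6))^8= (10)(0 3 2)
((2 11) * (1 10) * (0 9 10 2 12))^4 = (0 2 9 11 10 12 1)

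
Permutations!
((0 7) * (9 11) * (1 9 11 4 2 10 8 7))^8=((11)(0 1 9 4 2 10 8 7))^8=(11)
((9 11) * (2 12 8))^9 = (12)(9 11)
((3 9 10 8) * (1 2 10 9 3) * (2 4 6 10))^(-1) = ((1 4 6 10 8))^(-1) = (1 8 10 6 4)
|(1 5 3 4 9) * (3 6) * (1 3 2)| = 12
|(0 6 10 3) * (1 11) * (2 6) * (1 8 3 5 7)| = 10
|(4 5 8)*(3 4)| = |(3 4 5 8)| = 4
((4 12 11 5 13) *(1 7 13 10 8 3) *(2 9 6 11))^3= (1 4 9 5 3 13 2 11 8 7 12 6 10)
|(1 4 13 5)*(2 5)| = 5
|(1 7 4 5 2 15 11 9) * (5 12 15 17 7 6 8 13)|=|(1 6 8 13 5 2 17 7 4 12 15 11 9)|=13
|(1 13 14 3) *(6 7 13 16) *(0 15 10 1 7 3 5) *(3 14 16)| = 11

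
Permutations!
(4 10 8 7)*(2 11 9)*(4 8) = [0, 1, 11, 3, 10, 5, 6, 8, 7, 2, 4, 9] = (2 11 9)(4 10)(7 8)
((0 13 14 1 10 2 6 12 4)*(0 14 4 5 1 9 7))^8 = (0 4 9)(1 2 12)(5 10 6)(7 13 14)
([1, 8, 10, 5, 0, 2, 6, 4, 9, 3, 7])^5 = [5, 2, 1, 4, 3, 0, 6, 9, 10, 7, 8]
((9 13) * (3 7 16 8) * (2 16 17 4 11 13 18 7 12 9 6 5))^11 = (2 13 17 9 8 5 11 7 12 16 6 4 18 3)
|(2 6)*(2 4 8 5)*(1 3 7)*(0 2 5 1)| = 8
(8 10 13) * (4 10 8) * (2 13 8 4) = (2 13)(4 10 8) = [0, 1, 13, 3, 10, 5, 6, 7, 4, 9, 8, 11, 12, 2]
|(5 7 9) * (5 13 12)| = 5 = |(5 7 9 13 12)|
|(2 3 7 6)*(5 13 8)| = 12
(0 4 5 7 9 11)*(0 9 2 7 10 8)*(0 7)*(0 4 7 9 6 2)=(0 7)(2 4 5 10 8 9 11 6)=[7, 1, 4, 3, 5, 10, 2, 0, 9, 11, 8, 6]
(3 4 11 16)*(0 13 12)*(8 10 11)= [13, 1, 2, 4, 8, 5, 6, 7, 10, 9, 11, 16, 0, 12, 14, 15, 3]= (0 13 12)(3 4 8 10 11 16)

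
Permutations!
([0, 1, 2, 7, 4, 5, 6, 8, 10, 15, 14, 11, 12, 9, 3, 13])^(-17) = [0, 1, 2, 10, 4, 5, 6, 14, 3, 15, 7, 11, 12, 9, 8, 13]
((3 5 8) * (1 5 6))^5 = (8)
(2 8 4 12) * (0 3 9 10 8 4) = [3, 1, 4, 9, 12, 5, 6, 7, 0, 10, 8, 11, 2] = (0 3 9 10 8)(2 4 12)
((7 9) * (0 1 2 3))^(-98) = (9)(0 2)(1 3)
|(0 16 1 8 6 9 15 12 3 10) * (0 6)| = 12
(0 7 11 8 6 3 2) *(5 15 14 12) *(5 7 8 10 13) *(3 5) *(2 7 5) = (0 8 6 2)(3 7 11 10 13)(5 15 14 12) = [8, 1, 0, 7, 4, 15, 2, 11, 6, 9, 13, 10, 5, 3, 12, 14]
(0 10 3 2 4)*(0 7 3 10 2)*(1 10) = (0 2 4 7 3)(1 10) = [2, 10, 4, 0, 7, 5, 6, 3, 8, 9, 1]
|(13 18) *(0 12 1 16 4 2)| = |(0 12 1 16 4 2)(13 18)| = 6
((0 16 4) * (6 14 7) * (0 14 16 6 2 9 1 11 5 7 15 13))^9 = (0 16 14 13 6 4 15)(1 7)(2 11)(5 9)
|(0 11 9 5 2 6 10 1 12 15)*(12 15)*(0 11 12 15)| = 10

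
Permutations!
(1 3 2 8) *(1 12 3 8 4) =(1 8 12 3 2 4) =[0, 8, 4, 2, 1, 5, 6, 7, 12, 9, 10, 11, 3]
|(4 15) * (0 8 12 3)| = 4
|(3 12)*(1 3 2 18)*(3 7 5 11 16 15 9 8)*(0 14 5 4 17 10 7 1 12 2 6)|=52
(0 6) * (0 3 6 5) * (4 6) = (0 5)(3 4 6) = [5, 1, 2, 4, 6, 0, 3]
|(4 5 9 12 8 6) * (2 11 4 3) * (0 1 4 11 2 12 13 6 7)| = |(0 1 4 5 9 13 6 3 12 8 7)| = 11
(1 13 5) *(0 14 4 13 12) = (0 14 4 13 5 1 12) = [14, 12, 2, 3, 13, 1, 6, 7, 8, 9, 10, 11, 0, 5, 4]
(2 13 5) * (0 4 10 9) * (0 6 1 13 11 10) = (0 4)(1 13 5 2 11 10 9 6) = [4, 13, 11, 3, 0, 2, 1, 7, 8, 6, 9, 10, 12, 5]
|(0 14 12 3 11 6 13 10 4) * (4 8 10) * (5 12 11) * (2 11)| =42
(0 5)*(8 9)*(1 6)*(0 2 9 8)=(0 5 2 9)(1 6)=[5, 6, 9, 3, 4, 2, 1, 7, 8, 0]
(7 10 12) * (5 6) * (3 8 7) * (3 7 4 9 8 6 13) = (3 6 5 13)(4 9 8)(7 10 12) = [0, 1, 2, 6, 9, 13, 5, 10, 4, 8, 12, 11, 7, 3]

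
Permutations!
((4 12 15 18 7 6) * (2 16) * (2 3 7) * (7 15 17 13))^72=((2 16 3 15 18)(4 12 17 13 7 6))^72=(2 3 18 16 15)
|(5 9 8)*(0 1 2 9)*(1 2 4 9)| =7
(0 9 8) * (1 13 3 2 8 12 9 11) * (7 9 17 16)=[11, 13, 8, 2, 4, 5, 6, 9, 0, 12, 10, 1, 17, 3, 14, 15, 7, 16]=(0 11 1 13 3 2 8)(7 9 12 17 16)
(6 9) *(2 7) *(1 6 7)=(1 6 9 7 2)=[0, 6, 1, 3, 4, 5, 9, 2, 8, 7]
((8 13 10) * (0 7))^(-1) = (0 7)(8 10 13) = ((0 7)(8 13 10))^(-1)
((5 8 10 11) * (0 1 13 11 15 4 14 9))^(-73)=((0 1 13 11 5 8 10 15 4 14 9))^(-73)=(0 5 4 1 8 14 13 10 9 11 15)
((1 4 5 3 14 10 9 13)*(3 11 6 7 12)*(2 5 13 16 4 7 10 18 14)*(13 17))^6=(18)(1 11 17 2 16 12 10)(3 9 7 6 13 5 4)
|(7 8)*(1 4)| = 2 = |(1 4)(7 8)|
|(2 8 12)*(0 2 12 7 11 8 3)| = |(12)(0 2 3)(7 11 8)| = 3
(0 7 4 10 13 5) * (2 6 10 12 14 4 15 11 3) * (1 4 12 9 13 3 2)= (0 7 15 11 2 6 10 3 1 4 9 13 5)(12 14)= [7, 4, 6, 1, 9, 0, 10, 15, 8, 13, 3, 2, 14, 5, 12, 11]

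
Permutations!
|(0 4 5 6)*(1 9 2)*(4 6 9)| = 10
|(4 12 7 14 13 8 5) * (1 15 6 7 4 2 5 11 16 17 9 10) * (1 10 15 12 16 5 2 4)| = |(1 12)(4 16 17 9 15 6 7 14 13 8 11 5)| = 12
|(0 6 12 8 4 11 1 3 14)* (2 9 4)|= |(0 6 12 8 2 9 4 11 1 3 14)|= 11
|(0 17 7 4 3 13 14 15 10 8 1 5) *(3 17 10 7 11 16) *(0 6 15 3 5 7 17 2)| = 42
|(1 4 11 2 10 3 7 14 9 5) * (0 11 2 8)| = |(0 11 8)(1 4 2 10 3 7 14 9 5)| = 9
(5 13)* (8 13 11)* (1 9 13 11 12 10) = (1 9 13 5 12 10)(8 11) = [0, 9, 2, 3, 4, 12, 6, 7, 11, 13, 1, 8, 10, 5]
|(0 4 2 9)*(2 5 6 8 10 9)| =|(0 4 5 6 8 10 9)| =7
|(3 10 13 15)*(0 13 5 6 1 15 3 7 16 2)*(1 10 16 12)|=60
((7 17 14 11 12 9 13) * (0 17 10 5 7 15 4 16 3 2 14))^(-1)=((0 17)(2 14 11 12 9 13 15 4 16 3)(5 7 10))^(-1)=(0 17)(2 3 16 4 15 13 9 12 11 14)(5 10 7)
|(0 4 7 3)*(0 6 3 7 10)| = |(0 4 10)(3 6)| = 6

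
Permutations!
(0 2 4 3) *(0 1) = [2, 0, 4, 1, 3] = (0 2 4 3 1)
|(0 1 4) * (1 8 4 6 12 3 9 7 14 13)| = 24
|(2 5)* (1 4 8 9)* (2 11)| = |(1 4 8 9)(2 5 11)| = 12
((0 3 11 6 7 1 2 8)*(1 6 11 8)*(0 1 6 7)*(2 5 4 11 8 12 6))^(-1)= (0 6 12 3)(1 8 11 4 5)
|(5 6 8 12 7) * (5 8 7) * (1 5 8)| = 4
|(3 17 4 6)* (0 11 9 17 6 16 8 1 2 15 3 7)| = 13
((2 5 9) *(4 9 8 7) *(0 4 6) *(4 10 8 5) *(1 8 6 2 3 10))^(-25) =(0 4)(1 9)(2 6)(3 8)(7 10)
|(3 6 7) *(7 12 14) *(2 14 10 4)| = |(2 14 7 3 6 12 10 4)| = 8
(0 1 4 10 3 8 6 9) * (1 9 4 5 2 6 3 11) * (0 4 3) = (0 9 4 10 11 1 5 2 6 3 8) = [9, 5, 6, 8, 10, 2, 3, 7, 0, 4, 11, 1]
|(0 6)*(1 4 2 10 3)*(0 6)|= 5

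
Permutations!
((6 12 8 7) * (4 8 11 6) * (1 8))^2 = (1 7)(4 8)(6 11 12)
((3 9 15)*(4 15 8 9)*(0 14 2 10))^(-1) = (0 10 2 14)(3 15 4)(8 9) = ((0 14 2 10)(3 4 15)(8 9))^(-1)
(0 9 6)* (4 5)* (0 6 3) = (0 9 3)(4 5) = [9, 1, 2, 0, 5, 4, 6, 7, 8, 3]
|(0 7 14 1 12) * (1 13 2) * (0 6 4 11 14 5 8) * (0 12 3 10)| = |(0 7 5 8 12 6 4 11 14 13 2 1 3 10)| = 14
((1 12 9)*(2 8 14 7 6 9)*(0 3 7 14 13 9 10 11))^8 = ((14)(0 3 7 6 10 11)(1 12 2 8 13 9))^8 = (14)(0 7 10)(1 2 13)(3 6 11)(8 9 12)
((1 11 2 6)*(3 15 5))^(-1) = ((1 11 2 6)(3 15 5))^(-1) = (1 6 2 11)(3 5 15)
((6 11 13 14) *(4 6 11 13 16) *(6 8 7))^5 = ((4 8 7 6 13 14 11 16))^5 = (4 14 7 16 13 8 11 6)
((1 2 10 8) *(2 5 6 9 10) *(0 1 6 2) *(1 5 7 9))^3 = ((0 5 2)(1 7 9 10 8 6))^3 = (1 10)(6 9)(7 8)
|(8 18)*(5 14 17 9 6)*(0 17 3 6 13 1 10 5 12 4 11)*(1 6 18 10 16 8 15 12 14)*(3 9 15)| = 60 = |(0 17 15 12 4 11)(1 16 8 10 5)(3 18)(6 14 9 13)|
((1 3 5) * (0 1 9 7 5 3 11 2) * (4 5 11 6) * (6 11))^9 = ((0 1 11 2)(4 5 9 7 6))^9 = (0 1 11 2)(4 6 7 9 5)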